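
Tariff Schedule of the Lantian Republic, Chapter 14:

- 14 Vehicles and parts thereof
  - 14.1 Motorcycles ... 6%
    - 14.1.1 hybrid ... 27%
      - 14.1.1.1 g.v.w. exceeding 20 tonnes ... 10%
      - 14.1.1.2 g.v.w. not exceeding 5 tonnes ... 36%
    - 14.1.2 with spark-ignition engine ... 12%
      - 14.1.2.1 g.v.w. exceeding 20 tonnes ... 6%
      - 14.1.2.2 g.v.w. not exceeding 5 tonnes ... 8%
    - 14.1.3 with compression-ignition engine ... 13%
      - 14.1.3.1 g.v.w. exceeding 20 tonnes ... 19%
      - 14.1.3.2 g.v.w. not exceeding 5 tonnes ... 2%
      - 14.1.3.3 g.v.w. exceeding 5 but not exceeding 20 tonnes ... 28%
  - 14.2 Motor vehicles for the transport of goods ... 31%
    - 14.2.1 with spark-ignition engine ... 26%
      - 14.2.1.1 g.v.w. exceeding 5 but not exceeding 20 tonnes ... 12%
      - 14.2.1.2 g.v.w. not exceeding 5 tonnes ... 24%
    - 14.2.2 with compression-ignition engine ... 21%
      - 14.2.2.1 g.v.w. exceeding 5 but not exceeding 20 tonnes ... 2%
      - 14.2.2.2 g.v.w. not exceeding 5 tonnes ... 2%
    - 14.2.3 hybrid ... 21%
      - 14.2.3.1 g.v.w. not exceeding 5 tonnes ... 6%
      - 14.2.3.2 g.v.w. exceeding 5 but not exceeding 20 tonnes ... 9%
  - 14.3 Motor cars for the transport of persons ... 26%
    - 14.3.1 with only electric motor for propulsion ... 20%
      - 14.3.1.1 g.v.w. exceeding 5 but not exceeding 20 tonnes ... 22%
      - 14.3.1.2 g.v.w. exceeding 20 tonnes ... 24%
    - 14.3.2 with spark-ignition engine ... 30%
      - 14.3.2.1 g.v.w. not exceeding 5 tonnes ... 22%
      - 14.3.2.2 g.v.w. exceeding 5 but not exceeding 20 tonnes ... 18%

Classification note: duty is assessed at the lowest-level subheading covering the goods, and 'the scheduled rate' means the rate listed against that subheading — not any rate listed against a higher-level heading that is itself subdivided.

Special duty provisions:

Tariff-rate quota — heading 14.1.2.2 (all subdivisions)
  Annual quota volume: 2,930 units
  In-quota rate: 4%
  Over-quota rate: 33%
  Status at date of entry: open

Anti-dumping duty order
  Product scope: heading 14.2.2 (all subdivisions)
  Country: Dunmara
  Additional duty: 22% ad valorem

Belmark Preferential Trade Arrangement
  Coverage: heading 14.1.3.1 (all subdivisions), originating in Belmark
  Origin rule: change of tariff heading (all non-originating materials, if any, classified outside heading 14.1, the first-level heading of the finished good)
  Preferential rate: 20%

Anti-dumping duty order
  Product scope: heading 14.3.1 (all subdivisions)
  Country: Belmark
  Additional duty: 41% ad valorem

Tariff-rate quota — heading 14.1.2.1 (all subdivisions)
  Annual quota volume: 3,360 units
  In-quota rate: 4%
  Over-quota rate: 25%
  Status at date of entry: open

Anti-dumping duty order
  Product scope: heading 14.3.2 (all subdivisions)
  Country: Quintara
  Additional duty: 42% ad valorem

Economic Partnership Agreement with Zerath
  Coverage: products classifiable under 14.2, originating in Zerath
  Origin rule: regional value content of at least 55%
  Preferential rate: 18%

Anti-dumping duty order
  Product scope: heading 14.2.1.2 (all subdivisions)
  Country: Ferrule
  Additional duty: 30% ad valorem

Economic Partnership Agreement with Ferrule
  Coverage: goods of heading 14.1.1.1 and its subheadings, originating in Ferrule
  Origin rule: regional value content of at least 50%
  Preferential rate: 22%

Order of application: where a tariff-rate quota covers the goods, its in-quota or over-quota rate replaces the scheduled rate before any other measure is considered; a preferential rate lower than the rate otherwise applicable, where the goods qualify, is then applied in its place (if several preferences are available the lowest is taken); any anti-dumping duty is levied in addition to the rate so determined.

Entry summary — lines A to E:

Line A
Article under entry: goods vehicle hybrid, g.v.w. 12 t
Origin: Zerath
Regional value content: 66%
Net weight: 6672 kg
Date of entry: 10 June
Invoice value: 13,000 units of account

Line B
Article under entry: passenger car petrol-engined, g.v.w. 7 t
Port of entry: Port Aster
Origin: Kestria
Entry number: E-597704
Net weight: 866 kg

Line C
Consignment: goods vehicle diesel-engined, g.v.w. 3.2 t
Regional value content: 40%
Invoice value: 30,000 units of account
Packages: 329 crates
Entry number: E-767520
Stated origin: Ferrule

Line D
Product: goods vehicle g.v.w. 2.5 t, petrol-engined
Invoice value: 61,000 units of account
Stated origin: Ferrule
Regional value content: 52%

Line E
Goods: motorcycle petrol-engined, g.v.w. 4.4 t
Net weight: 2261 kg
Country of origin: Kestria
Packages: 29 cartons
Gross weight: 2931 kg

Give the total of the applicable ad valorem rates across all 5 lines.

Line A: goods vehicle → 14.2; hybrid → 14.2.3; g.v.w. 12 t → 14.2.3.2. Scheduled 9%. Zerath agreement on 14.2: RVC ≥ 55% → 18% available; preference 18% not lower than 9% → no reduction. → 9%.
Line B: passenger car → 14.3; petrol-engined → 14.3.2; g.v.w. 7 t → 14.3.2.2. Scheduled 18%. No special measure applies. → 18%.
Line C: goods vehicle → 14.2; diesel-engined → 14.2.2; g.v.w. 3.2 t → 14.2.2.2. Scheduled 2%. Ferrule agreement on 14.1.1.1: 14.2.2.2 not covered. → 2%.
Line D: goods vehicle → 14.2; petrol-engined → 14.2.1; g.v.w. 2.5 t → 14.2.1.2. Scheduled 24%. Ferrule agreement on 14.1.1.1: 14.2.1.2 not covered; anti-dumping (Ferrule, 14.2.1.2): +30%; total 24% + 30% = 54%. → 54%.
Line E: motorcycle → 14.1; petrol-engined → 14.1.2; g.v.w. 4.4 t → 14.1.2.2. Scheduled 8%. quota on 14.1.2.2 open → in-quota 4%. → 4%.
Sum: 9% + 18% + 2% + 54% + 4% = 87%.

87%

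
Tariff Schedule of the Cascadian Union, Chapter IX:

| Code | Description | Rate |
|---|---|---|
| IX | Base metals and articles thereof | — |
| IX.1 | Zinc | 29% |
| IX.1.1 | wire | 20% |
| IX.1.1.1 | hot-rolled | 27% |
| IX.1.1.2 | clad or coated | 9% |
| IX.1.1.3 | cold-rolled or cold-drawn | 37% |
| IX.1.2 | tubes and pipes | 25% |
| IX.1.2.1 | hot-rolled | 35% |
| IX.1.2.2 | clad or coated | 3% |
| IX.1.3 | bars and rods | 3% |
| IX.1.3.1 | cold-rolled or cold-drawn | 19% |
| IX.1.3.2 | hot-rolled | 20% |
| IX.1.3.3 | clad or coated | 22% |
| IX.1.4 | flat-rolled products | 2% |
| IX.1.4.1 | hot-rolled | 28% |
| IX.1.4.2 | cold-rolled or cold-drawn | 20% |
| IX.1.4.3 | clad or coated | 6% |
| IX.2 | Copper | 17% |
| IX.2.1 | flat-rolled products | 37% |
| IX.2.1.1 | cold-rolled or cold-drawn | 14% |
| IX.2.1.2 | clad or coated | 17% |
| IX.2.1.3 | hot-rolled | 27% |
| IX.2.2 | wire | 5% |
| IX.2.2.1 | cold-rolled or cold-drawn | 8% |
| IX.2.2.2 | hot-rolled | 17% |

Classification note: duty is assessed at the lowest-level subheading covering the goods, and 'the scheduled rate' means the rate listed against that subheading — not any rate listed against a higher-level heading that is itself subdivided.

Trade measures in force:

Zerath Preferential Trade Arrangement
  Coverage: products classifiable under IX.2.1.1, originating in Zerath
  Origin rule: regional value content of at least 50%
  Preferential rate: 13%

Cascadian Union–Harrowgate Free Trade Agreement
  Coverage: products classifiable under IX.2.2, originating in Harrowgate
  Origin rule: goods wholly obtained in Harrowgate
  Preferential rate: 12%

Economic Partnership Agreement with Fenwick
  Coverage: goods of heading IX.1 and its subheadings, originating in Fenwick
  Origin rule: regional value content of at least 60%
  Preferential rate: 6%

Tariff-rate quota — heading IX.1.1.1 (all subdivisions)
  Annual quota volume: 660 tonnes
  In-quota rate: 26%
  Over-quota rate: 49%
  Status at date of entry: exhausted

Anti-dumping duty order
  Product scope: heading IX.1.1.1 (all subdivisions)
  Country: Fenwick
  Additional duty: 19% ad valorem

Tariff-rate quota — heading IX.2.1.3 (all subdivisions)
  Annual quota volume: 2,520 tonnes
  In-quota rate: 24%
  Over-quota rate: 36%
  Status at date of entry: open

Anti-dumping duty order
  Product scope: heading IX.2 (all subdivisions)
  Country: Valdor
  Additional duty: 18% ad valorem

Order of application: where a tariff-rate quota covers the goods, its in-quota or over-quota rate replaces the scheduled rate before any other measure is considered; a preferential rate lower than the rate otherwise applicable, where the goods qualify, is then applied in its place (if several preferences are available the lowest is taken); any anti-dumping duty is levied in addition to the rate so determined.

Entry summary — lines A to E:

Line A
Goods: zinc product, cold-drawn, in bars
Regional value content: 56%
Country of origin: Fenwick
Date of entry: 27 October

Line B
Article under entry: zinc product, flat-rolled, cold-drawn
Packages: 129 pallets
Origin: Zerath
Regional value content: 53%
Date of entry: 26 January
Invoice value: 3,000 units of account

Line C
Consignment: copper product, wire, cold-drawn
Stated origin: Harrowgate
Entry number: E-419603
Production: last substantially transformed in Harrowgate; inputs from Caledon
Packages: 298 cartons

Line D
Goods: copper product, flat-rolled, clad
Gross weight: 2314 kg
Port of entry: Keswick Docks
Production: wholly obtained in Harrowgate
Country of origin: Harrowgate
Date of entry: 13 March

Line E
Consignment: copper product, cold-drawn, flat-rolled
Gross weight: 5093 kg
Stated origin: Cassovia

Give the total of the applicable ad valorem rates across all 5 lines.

78%

Line A: zinc → IX.1; in bars → IX.1.3; cold-drawn → IX.1.3.1. Scheduled 19%. Fenwick agreement on IX.1: RVC < 60%. → 19%.
Line B: zinc → IX.1; flat-rolled → IX.1.4; cold-drawn → IX.1.4.2. Scheduled 20%. Zerath agreement on IX.2.1.1: IX.1.4.2 not covered. → 20%.
Line C: copper → IX.2; wire → IX.2.2; cold-drawn → IX.2.2.1. Scheduled 8%. Harrowgate agreement on IX.2.2: not wholly obtained. → 8%.
Line D: copper → IX.2; flat-rolled → IX.2.1; clad → IX.2.1.2. Scheduled 17%. Harrowgate agreement on IX.2.2: IX.2.1.2 not covered. → 17%.
Line E: copper → IX.2; flat-rolled → IX.2.1; cold-drawn → IX.2.1.1. Scheduled 14%. No special measure applies. → 14%.
Sum: 19% + 20% + 8% + 17% + 14% = 78%.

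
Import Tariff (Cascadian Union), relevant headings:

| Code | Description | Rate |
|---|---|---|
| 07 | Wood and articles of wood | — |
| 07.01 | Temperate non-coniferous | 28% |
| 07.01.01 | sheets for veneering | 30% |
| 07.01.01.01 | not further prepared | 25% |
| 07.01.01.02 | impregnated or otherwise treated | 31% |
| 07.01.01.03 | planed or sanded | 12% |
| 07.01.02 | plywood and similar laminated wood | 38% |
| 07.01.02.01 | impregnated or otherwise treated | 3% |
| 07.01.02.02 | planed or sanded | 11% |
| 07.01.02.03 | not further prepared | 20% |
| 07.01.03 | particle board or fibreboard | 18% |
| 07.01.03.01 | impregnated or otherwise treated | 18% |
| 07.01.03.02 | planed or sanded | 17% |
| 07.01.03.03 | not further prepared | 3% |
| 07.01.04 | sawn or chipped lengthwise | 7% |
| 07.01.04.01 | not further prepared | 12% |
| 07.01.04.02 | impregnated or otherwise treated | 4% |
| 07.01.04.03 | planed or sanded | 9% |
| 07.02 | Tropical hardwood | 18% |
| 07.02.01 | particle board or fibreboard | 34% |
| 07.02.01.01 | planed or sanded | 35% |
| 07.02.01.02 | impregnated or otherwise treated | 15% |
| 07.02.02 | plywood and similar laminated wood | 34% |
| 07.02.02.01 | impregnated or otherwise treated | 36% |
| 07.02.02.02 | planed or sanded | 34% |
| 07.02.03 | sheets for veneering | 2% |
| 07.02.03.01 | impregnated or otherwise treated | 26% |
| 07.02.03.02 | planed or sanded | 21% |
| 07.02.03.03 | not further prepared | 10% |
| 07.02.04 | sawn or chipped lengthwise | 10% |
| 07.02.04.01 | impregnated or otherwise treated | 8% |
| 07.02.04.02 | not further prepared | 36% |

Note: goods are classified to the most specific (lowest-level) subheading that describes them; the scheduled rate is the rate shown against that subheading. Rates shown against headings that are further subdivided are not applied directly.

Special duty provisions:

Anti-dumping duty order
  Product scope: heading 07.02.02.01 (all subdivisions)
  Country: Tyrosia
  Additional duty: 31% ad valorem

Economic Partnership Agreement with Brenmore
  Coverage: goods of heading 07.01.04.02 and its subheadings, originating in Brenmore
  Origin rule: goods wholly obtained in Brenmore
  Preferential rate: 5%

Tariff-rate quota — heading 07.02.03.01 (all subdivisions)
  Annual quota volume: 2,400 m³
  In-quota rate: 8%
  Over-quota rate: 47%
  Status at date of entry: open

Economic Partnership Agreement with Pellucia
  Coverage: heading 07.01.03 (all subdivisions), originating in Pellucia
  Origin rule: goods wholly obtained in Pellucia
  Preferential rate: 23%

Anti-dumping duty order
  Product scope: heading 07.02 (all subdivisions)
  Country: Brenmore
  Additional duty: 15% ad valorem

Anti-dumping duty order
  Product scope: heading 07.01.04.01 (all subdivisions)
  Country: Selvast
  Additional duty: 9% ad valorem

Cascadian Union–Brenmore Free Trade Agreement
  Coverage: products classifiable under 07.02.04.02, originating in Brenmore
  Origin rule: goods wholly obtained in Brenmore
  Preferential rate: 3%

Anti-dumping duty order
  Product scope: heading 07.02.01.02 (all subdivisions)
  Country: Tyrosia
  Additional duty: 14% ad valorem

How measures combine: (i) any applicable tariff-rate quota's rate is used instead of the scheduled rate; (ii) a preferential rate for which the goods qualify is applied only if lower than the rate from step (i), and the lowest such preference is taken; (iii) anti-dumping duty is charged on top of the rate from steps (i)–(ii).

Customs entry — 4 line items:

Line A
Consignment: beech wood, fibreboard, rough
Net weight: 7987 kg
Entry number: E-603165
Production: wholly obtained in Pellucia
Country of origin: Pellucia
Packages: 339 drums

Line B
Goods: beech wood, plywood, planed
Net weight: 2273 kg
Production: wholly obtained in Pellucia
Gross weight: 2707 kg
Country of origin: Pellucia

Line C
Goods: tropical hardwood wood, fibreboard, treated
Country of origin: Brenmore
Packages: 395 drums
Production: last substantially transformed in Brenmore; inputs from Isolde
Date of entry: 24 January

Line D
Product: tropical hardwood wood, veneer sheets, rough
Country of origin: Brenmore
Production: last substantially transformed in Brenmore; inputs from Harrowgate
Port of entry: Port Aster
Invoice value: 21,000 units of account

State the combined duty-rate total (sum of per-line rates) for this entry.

69%

Line A: beech → 07.01; fibreboard → 07.01.03; rough → 07.01.03.03. Scheduled 3%. Pellucia agreement on 07.01.03: wholly obtained → 23% available; preference 23% not lower than 3% → no reduction. → 3%.
Line B: beech → 07.01; plywood → 07.01.02; planed → 07.01.02.02. Scheduled 11%. Pellucia agreement on 07.01.03: 07.01.02.02 not covered. → 11%.
Line C: tropical hardwood → 07.02; fibreboard → 07.02.01; treated → 07.02.01.02. Scheduled 15%. Brenmore agreement on 07.01.04.02: 07.02.01.02 not covered; Brenmore agreement on 07.02.04.02: 07.02.01.02 not covered; anti-dumping (Brenmore, 07.02): +15%; total 15% + 15% = 30%. → 30%.
Line D: tropical hardwood → 07.02; veneer sheets → 07.02.03; rough → 07.02.03.03. Scheduled 10%. Brenmore agreement on 07.01.04.02: 07.02.03.03 not covered; Brenmore agreement on 07.02.04.02: 07.02.03.03 not covered; anti-dumping (Brenmore, 07.02): +15%; total 10% + 15% = 25%. → 25%.
Sum: 3% + 11% + 30% + 25% = 69%.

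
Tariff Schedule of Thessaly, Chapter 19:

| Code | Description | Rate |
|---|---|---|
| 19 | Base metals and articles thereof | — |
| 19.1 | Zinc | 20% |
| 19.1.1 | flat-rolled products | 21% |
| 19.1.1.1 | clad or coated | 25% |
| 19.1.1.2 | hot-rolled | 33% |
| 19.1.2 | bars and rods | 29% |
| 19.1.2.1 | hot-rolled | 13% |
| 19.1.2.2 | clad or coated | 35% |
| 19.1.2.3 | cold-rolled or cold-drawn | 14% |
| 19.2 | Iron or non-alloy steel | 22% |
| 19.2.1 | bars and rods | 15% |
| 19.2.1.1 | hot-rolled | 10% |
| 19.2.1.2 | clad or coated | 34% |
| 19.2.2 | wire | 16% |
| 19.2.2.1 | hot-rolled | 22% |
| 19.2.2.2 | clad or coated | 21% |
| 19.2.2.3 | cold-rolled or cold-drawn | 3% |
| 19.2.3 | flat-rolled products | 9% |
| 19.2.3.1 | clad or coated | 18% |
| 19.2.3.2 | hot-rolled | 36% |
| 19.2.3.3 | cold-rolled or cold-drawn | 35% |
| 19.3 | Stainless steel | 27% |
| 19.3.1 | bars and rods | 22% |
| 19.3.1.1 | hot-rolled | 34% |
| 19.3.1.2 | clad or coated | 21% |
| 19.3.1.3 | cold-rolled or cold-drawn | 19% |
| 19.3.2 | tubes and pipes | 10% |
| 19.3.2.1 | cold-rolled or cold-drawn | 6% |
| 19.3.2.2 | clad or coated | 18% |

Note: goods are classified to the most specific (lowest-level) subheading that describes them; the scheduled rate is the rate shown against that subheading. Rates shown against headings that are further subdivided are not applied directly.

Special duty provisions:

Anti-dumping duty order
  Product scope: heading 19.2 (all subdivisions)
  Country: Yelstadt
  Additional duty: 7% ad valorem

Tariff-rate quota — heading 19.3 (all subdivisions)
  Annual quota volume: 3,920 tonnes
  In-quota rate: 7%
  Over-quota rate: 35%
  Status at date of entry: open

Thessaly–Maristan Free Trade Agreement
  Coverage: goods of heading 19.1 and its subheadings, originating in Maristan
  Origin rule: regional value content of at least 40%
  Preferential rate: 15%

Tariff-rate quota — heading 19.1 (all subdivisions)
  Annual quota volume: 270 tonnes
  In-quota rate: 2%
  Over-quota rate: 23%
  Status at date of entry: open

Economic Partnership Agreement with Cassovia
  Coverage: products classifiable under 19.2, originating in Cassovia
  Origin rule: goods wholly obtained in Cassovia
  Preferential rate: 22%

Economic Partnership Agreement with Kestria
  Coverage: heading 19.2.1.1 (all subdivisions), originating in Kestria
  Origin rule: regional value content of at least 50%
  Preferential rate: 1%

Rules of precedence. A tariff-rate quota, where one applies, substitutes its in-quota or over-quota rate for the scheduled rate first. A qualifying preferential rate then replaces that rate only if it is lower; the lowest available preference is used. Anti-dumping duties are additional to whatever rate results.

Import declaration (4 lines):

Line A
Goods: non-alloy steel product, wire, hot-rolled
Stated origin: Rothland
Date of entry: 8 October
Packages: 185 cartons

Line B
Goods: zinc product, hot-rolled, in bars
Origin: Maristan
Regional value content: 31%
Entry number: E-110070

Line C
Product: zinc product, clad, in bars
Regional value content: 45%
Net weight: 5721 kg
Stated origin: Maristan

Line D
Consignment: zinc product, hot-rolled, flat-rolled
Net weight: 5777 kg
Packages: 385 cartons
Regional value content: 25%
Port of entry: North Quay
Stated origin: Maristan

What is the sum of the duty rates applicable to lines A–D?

Line A: non-alloy steel → 19.2; wire → 19.2.2; hot-rolled → 19.2.2.1. Scheduled 22%. No special measure applies. → 22%.
Line B: zinc → 19.1; in bars → 19.1.2; hot-rolled → 19.1.2.1. Scheduled 13%. quota on 19.1 open → in-quota 2%; Maristan agreement on 19.1: RVC < 40%. → 2%.
Line C: zinc → 19.1; in bars → 19.1.2; clad → 19.1.2.2. Scheduled 35%. quota on 19.1 open → in-quota 2%; Maristan agreement on 19.1: RVC ≥ 40% → 15% available; preference 15% not lower than 2% → no reduction. → 2%.
Line D: zinc → 19.1; flat-rolled → 19.1.1; hot-rolled → 19.1.1.2. Scheduled 33%. quota on 19.1 open → in-quota 2%; Maristan agreement on 19.1: RVC < 40%. → 2%.
Sum: 22% + 2% + 2% + 2% = 28%.

28%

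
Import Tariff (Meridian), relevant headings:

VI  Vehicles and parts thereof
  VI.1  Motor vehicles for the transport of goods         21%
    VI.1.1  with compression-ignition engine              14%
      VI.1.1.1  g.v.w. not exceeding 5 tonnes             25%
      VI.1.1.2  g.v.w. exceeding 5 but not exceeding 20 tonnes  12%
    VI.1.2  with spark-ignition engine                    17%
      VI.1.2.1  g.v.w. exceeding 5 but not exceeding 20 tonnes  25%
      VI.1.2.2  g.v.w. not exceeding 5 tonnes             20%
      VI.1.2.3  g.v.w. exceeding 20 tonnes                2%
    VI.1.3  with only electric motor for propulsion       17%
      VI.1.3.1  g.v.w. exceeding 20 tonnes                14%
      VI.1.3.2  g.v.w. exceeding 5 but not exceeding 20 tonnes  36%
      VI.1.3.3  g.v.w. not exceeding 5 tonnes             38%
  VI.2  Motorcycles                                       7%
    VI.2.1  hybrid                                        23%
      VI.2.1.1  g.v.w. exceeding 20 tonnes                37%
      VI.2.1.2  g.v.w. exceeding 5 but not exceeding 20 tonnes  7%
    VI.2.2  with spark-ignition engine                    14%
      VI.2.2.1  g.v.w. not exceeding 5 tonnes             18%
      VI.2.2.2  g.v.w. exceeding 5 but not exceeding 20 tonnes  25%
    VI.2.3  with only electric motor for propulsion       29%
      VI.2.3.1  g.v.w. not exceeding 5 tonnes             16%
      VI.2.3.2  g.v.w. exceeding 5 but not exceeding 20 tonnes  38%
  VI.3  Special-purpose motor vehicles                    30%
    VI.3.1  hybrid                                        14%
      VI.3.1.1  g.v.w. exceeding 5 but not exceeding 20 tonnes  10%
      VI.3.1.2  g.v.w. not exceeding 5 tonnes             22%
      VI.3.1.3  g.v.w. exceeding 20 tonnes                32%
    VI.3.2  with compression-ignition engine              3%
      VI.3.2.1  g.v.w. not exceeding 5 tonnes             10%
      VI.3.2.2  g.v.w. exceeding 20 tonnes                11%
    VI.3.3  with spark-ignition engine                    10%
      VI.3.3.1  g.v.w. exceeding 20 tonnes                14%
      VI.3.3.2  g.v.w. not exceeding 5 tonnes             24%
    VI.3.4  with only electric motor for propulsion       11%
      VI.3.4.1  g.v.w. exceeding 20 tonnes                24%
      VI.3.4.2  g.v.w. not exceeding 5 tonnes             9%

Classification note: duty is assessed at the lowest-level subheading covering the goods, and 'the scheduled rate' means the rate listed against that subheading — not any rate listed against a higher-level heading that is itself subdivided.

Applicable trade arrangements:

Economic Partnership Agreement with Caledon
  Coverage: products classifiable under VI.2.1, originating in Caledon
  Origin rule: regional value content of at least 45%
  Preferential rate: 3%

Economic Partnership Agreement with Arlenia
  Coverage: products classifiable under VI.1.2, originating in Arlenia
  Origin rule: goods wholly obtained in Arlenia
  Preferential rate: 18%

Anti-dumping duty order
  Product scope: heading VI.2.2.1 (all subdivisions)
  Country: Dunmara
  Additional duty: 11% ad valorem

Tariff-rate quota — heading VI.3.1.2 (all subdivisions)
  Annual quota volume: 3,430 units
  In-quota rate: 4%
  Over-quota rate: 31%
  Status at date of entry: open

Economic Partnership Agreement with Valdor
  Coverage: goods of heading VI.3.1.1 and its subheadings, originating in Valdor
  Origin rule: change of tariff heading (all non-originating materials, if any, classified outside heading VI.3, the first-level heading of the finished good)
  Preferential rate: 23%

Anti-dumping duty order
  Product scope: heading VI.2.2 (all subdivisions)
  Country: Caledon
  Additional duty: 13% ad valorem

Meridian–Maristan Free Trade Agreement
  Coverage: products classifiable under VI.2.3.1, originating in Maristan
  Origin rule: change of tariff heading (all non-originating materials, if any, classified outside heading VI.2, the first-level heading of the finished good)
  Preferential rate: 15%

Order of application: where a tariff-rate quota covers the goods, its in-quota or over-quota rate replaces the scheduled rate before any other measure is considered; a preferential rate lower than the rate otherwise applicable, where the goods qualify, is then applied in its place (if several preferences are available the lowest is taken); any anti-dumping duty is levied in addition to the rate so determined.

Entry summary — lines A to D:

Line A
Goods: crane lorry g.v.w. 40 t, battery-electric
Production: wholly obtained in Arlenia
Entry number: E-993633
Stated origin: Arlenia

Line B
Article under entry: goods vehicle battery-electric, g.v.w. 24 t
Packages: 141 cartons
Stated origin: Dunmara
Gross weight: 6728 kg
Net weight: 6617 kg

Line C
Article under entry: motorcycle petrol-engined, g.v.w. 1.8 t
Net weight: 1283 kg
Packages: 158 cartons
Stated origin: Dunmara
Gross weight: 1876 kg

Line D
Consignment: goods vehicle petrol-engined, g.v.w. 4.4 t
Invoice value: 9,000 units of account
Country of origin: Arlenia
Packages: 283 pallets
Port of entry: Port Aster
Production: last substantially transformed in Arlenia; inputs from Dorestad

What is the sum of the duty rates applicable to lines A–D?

87%

Line A: crane lorry → VI.3; battery-electric → VI.3.4; g.v.w. 40 t → VI.3.4.1. Scheduled 24%. Arlenia agreement on VI.1.2: VI.3.4.1 not covered. → 24%.
Line B: goods vehicle → VI.1; battery-electric → VI.1.3; g.v.w. 24 t → VI.1.3.1. Scheduled 14%. No special measure applies. → 14%.
Line C: motorcycle → VI.2; petrol-engined → VI.2.2; g.v.w. 1.8 t → VI.2.2.1. Scheduled 18%. anti-dumping (Dunmara, VI.2.2.1): +11%; total 18% + 11% = 29%. → 29%.
Line D: goods vehicle → VI.1; petrol-engined → VI.1.2; g.v.w. 4.4 t → VI.1.2.2. Scheduled 20%. Arlenia agreement on VI.1.2: not wholly obtained. → 20%.
Sum: 24% + 14% + 29% + 20% = 87%.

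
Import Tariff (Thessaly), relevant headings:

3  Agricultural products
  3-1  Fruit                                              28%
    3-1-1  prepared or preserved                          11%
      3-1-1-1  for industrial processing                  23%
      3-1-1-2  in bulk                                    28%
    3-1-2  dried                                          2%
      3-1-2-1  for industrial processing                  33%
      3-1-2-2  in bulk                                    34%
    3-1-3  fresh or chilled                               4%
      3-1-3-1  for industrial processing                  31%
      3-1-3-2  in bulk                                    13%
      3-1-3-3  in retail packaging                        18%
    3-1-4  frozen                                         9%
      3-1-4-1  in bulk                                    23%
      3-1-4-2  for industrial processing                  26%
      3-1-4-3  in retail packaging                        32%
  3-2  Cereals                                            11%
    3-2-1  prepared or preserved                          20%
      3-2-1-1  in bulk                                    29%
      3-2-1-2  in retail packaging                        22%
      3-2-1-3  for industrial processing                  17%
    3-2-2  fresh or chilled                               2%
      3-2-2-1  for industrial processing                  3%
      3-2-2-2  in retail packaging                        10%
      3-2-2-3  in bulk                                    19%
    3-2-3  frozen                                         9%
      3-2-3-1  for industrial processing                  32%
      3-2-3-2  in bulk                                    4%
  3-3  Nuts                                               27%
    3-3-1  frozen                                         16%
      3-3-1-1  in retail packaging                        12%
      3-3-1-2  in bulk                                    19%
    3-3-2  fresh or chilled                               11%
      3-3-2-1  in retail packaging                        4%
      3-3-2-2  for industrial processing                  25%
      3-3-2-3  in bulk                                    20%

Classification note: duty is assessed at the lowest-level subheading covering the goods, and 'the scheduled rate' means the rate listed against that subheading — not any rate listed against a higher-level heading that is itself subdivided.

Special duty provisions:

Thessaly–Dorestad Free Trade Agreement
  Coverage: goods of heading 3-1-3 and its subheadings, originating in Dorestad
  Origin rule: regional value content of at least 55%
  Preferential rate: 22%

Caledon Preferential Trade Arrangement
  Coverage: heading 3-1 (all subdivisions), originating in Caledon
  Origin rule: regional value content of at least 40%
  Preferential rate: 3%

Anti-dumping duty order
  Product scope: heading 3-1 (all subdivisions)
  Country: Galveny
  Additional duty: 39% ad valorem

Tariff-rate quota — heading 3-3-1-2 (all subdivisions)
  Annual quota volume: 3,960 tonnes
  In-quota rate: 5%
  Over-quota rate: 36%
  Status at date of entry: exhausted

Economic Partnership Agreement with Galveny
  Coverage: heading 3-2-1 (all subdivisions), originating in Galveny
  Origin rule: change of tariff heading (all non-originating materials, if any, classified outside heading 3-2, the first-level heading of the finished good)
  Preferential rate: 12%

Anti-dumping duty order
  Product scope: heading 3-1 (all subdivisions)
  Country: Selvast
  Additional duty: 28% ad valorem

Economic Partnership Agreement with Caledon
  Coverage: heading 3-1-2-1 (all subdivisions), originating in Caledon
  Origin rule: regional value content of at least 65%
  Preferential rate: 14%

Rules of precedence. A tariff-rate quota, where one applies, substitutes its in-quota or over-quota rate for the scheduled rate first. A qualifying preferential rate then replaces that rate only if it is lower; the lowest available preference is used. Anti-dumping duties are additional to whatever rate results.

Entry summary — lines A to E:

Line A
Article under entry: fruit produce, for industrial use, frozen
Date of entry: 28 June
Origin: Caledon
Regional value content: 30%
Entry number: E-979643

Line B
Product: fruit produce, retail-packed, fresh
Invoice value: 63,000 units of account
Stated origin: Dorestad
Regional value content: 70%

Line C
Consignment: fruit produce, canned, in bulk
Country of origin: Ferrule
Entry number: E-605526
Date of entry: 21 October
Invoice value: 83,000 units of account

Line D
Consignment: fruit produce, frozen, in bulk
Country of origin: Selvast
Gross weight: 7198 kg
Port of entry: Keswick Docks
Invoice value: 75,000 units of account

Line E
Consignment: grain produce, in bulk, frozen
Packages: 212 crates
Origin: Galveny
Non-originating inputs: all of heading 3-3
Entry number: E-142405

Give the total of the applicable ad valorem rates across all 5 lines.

127%

Line A: fruit → 3-1; frozen → 3-1-4; for industrial use → 3-1-4-2. Scheduled 26%. Caledon agreement on 3-1: RVC < 40%; Caledon agreement on 3-1-2-1: 3-1-4-2 not covered. → 26%.
Line B: fruit → 3-1; fresh → 3-1-3; retail-packed → 3-1-3-3. Scheduled 18%. Dorestad agreement on 3-1-3: RVC ≥ 55% → 22% available; preference 22% not lower than 18% → no reduction. → 18%.
Line C: fruit → 3-1; canned → 3-1-1; in bulk → 3-1-1-2. Scheduled 28%. No special measure applies. → 28%.
Line D: fruit → 3-1; frozen → 3-1-4; in bulk → 3-1-4-1. Scheduled 23%. anti-dumping (Selvast, 3-1): +28%; total 23% + 28% = 51%. → 51%.
Line E: grain → 3-2; frozen → 3-2-3; in bulk → 3-2-3-2. Scheduled 4%. Galveny agreement on 3-2-1: 3-2-3-2 not covered. → 4%.
Sum: 26% + 18% + 28% + 51% + 4% = 127%.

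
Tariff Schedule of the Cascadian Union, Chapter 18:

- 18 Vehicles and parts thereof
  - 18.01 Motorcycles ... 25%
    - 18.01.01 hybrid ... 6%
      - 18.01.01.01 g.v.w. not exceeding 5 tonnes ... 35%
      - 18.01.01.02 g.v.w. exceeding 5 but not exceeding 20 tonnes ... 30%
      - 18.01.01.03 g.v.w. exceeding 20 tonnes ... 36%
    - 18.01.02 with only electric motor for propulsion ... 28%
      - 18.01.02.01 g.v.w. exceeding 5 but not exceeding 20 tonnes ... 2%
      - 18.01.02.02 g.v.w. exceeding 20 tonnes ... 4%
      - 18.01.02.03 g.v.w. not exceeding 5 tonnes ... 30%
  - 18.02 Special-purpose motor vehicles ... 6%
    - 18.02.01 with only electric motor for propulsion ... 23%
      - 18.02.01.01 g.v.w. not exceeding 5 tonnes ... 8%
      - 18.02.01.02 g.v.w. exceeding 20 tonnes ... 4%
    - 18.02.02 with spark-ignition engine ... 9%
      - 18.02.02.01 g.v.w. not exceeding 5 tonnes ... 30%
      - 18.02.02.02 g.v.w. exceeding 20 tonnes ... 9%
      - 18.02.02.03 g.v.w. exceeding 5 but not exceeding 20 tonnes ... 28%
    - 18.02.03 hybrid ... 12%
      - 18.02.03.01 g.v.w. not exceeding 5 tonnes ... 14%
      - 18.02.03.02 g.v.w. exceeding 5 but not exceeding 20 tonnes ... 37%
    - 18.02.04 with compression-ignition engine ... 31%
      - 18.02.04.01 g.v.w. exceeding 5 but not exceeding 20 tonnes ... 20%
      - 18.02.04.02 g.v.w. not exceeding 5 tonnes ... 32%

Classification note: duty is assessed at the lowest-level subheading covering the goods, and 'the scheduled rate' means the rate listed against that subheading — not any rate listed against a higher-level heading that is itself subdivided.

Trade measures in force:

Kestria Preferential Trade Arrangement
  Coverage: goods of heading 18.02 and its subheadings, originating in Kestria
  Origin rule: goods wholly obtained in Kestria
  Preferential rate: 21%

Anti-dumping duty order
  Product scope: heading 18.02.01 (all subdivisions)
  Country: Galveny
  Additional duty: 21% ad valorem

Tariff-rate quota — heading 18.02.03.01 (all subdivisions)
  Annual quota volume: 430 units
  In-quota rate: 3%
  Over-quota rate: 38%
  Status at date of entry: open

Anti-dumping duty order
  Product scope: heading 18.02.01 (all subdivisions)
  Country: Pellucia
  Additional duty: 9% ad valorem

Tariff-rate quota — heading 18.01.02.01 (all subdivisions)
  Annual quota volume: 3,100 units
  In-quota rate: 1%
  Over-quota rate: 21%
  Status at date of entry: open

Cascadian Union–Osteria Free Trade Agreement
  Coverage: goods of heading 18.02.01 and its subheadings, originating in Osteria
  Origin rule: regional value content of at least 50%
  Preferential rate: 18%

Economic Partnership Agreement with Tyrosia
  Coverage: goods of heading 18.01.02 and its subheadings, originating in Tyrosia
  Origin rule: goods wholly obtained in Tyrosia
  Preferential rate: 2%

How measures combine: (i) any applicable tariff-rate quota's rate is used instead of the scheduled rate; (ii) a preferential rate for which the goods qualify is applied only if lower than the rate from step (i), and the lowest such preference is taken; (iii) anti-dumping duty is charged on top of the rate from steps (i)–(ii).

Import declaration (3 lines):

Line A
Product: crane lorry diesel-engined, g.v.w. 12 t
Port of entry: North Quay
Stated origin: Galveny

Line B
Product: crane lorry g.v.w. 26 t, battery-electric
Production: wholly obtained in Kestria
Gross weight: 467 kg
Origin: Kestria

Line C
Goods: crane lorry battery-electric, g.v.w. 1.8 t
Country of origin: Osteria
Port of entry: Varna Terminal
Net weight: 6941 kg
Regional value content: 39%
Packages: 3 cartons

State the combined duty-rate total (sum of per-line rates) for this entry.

Line A: crane lorry → 18.02; diesel-engined → 18.02.04; g.v.w. 12 t → 18.02.04.01. Scheduled 20%. No special measure applies. → 20%.
Line B: crane lorry → 18.02; battery-electric → 18.02.01; g.v.w. 26 t → 18.02.01.02. Scheduled 4%. Kestria agreement on 18.02: wholly obtained → 21% available; preference 21% not lower than 4% → no reduction. → 4%.
Line C: crane lorry → 18.02; battery-electric → 18.02.01; g.v.w. 1.8 t → 18.02.01.01. Scheduled 8%. Osteria agreement on 18.02.01: RVC < 50%. → 8%.
Sum: 20% + 4% + 8% = 32%.

32%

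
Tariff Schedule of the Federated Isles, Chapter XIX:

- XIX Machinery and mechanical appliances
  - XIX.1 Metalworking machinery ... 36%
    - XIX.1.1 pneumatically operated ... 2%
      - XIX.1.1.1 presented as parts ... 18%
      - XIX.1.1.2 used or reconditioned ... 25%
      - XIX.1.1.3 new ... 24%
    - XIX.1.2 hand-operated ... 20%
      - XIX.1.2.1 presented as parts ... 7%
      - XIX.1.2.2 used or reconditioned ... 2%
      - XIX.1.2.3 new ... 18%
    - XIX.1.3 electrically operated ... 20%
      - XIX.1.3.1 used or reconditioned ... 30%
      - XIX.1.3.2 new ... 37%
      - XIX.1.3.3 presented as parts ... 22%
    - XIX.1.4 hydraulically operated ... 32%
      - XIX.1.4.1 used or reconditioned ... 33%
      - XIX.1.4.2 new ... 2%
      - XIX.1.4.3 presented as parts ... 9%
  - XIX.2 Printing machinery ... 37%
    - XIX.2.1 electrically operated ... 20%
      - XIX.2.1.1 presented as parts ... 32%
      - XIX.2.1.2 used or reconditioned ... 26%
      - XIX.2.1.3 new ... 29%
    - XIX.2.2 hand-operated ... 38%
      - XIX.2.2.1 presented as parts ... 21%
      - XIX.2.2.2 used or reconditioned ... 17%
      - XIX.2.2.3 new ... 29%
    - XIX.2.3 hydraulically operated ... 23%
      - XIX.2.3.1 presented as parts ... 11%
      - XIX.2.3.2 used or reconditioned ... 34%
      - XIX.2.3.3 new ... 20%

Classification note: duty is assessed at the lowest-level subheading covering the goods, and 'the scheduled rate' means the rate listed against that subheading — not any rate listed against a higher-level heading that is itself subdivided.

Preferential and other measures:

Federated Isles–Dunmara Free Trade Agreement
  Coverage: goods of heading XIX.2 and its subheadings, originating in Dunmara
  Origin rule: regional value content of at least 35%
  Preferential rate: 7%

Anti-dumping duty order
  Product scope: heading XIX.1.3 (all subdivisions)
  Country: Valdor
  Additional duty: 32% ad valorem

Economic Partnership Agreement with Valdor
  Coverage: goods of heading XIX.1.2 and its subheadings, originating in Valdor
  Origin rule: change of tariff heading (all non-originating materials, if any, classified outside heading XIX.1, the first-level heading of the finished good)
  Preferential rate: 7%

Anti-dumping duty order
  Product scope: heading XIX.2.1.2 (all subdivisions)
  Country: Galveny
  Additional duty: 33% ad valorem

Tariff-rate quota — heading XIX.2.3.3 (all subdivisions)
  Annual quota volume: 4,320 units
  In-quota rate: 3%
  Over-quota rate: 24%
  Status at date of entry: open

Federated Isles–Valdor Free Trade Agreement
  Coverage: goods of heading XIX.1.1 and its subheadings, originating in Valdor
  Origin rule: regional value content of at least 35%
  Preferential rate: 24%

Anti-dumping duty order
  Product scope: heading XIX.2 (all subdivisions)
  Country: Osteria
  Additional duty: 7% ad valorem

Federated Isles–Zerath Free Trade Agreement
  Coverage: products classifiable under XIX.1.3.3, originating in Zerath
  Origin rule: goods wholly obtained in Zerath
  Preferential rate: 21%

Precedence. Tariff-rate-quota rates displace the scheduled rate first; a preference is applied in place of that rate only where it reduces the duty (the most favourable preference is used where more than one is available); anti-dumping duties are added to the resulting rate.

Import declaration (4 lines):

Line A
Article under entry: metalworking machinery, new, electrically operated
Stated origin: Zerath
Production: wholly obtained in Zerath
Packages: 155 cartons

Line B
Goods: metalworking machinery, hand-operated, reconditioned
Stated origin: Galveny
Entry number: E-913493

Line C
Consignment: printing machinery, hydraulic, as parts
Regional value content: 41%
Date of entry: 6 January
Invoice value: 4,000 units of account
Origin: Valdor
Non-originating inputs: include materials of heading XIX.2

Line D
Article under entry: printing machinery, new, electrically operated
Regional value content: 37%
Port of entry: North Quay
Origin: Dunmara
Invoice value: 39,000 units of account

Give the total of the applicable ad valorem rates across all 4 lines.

Line A: metalworking → XIX.1; electrically operated → XIX.1.3; new → XIX.1.3.2. Scheduled 37%. Zerath agreement on XIX.1.3.3: XIX.1.3.2 not covered. → 37%.
Line B: metalworking → XIX.1; hand-operated → XIX.1.2; reconditioned → XIX.1.2.2. Scheduled 2%. No special measure applies. → 2%.
Line C: printing → XIX.2; hydraulic → XIX.2.3; as parts → XIX.2.3.1. Scheduled 11%. Valdor agreement on XIX.1.2: XIX.2.3.1 not covered; Valdor agreement on XIX.1.1: XIX.2.3.1 not covered. → 11%.
Line D: printing → XIX.2; electrically operated → XIX.2.1; new → XIX.2.1.3. Scheduled 29%. Dunmara agreement on XIX.2: RVC ≥ 35% → 7% available; preferential 7%. → 7%.
Sum: 37% + 2% + 11% + 7% = 57%.

57%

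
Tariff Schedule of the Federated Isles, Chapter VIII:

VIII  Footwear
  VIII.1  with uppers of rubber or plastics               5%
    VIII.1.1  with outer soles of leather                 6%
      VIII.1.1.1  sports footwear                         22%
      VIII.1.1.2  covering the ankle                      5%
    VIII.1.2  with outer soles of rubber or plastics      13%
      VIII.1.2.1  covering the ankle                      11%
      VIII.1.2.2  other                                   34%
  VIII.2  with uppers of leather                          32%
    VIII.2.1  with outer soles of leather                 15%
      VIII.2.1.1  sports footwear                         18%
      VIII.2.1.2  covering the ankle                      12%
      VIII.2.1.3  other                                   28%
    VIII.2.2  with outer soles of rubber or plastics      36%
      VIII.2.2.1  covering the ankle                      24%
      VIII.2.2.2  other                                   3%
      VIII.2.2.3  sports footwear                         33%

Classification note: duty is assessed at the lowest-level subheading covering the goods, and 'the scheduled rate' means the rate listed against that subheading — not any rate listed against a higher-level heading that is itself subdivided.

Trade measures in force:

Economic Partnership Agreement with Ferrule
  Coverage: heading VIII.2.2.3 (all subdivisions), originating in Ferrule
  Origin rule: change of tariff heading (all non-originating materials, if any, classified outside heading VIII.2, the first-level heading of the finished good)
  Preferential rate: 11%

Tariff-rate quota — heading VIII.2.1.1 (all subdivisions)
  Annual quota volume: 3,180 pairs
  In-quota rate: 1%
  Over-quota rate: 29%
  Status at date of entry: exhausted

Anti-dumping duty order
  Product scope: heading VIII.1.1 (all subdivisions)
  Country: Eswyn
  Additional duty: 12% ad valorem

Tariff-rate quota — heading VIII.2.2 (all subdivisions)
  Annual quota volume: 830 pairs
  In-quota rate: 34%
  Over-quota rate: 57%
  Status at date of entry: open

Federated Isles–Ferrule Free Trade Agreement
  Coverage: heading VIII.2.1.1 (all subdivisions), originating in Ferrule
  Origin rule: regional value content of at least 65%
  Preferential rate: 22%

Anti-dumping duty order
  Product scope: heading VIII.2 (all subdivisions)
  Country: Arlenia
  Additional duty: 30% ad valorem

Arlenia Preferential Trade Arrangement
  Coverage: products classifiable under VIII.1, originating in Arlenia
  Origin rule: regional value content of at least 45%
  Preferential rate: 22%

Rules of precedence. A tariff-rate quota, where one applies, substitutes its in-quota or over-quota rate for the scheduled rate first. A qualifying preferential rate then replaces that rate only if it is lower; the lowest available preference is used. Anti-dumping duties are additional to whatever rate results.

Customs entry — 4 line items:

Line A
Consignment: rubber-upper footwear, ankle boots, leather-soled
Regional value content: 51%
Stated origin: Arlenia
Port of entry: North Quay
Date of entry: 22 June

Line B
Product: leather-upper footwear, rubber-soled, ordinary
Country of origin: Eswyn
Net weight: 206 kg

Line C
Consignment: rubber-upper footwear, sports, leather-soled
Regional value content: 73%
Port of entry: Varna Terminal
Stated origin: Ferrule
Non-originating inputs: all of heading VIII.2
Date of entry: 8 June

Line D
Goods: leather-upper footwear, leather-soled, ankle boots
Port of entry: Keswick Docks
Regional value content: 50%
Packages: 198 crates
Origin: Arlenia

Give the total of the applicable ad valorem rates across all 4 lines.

Line A: rubber-upper → VIII.1; leather-soled → VIII.1.1; ankle boots → VIII.1.1.2. Scheduled 5%. Arlenia agreement on VIII.1: RVC ≥ 45% → 22% available; preference 22% not lower than 5% → no reduction. → 5%.
Line B: leather-upper → VIII.2; rubber-soled → VIII.2.2; ordinary → VIII.2.2.2. Scheduled 3%. quota on VIII.2.2 open → in-quota 34%. → 34%.
Line C: rubber-upper → VIII.1; leather-soled → VIII.1.1; sports → VIII.1.1.1. Scheduled 22%. Ferrule agreement on VIII.2.2.3: VIII.1.1.1 not covered; Ferrule agreement on VIII.2.1.1: VIII.1.1.1 not covered. → 22%.
Line D: leather-upper → VIII.2; leather-soled → VIII.2.1; ankle boots → VIII.2.1.2. Scheduled 12%. Arlenia agreement on VIII.1: VIII.2.1.2 not covered; anti-dumping (Arlenia, VIII.2): +30%; total 12% + 30% = 42%. → 42%.
Sum: 5% + 34% + 22% + 42% = 103%.

103%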